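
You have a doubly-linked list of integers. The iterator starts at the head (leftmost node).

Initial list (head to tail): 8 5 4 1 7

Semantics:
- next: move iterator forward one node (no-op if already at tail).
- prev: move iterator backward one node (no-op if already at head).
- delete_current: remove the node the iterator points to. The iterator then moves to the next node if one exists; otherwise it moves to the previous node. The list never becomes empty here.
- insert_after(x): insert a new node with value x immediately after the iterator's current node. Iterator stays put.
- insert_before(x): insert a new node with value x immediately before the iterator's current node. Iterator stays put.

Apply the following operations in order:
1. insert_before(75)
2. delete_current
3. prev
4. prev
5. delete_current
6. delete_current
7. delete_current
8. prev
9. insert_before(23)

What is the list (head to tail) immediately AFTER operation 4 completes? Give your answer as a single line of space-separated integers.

Answer: 75 5 4 1 7

Derivation:
After 1 (insert_before(75)): list=[75, 8, 5, 4, 1, 7] cursor@8
After 2 (delete_current): list=[75, 5, 4, 1, 7] cursor@5
After 3 (prev): list=[75, 5, 4, 1, 7] cursor@75
After 4 (prev): list=[75, 5, 4, 1, 7] cursor@75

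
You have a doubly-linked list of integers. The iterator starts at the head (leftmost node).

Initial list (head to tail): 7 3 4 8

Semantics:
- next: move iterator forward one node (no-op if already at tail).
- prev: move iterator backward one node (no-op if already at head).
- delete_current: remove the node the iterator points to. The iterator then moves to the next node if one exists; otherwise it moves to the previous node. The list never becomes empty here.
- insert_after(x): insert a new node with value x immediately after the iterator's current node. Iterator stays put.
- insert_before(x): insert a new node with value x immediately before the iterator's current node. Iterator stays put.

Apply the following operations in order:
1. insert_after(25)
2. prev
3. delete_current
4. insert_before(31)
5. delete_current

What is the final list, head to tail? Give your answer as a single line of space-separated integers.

After 1 (insert_after(25)): list=[7, 25, 3, 4, 8] cursor@7
After 2 (prev): list=[7, 25, 3, 4, 8] cursor@7
After 3 (delete_current): list=[25, 3, 4, 8] cursor@25
After 4 (insert_before(31)): list=[31, 25, 3, 4, 8] cursor@25
After 5 (delete_current): list=[31, 3, 4, 8] cursor@3

Answer: 31 3 4 8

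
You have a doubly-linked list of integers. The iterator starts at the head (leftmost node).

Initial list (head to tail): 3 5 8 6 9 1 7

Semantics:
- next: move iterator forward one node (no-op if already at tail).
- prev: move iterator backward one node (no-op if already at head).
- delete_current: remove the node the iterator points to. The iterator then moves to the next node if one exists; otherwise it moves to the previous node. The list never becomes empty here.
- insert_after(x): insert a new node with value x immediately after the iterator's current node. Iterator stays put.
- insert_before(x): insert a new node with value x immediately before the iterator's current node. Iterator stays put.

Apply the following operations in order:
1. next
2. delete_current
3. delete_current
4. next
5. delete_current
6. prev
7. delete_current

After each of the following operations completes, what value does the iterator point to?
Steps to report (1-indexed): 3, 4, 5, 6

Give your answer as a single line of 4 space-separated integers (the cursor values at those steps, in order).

Answer: 6 9 1 6

Derivation:
After 1 (next): list=[3, 5, 8, 6, 9, 1, 7] cursor@5
After 2 (delete_current): list=[3, 8, 6, 9, 1, 7] cursor@8
After 3 (delete_current): list=[3, 6, 9, 1, 7] cursor@6
After 4 (next): list=[3, 6, 9, 1, 7] cursor@9
After 5 (delete_current): list=[3, 6, 1, 7] cursor@1
After 6 (prev): list=[3, 6, 1, 7] cursor@6
After 7 (delete_current): list=[3, 1, 7] cursor@1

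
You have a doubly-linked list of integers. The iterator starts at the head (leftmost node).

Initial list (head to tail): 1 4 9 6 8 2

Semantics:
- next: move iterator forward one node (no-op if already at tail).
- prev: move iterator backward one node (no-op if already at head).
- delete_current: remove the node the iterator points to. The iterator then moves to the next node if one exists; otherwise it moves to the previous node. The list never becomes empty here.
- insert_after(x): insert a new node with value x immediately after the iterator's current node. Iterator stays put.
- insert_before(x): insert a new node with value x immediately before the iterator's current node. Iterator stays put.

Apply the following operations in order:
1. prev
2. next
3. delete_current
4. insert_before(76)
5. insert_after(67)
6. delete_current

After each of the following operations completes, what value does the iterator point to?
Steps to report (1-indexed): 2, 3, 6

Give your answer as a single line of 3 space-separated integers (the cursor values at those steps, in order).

After 1 (prev): list=[1, 4, 9, 6, 8, 2] cursor@1
After 2 (next): list=[1, 4, 9, 6, 8, 2] cursor@4
After 3 (delete_current): list=[1, 9, 6, 8, 2] cursor@9
After 4 (insert_before(76)): list=[1, 76, 9, 6, 8, 2] cursor@9
After 5 (insert_after(67)): list=[1, 76, 9, 67, 6, 8, 2] cursor@9
After 6 (delete_current): list=[1, 76, 67, 6, 8, 2] cursor@67

Answer: 4 9 67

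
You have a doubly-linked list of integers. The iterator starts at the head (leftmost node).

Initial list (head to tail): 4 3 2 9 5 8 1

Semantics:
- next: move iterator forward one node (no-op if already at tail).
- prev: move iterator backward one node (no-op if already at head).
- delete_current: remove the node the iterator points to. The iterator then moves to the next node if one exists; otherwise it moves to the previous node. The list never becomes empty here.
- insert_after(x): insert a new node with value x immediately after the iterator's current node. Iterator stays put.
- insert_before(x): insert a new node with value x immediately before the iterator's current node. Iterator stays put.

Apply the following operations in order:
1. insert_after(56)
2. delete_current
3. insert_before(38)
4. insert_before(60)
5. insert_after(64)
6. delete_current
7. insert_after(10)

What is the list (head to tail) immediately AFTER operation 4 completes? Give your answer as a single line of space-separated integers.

After 1 (insert_after(56)): list=[4, 56, 3, 2, 9, 5, 8, 1] cursor@4
After 2 (delete_current): list=[56, 3, 2, 9, 5, 8, 1] cursor@56
After 3 (insert_before(38)): list=[38, 56, 3, 2, 9, 5, 8, 1] cursor@56
After 4 (insert_before(60)): list=[38, 60, 56, 3, 2, 9, 5, 8, 1] cursor@56

Answer: 38 60 56 3 2 9 5 8 1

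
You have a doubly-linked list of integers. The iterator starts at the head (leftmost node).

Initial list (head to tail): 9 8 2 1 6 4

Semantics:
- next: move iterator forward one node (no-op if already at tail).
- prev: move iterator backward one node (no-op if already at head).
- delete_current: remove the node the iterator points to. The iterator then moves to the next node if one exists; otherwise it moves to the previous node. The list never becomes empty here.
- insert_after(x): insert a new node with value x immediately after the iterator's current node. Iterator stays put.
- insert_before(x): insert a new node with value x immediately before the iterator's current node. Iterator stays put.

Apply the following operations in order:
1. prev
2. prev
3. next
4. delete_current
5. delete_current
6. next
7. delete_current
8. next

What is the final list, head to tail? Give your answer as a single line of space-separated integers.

Answer: 9 1 4

Derivation:
After 1 (prev): list=[9, 8, 2, 1, 6, 4] cursor@9
After 2 (prev): list=[9, 8, 2, 1, 6, 4] cursor@9
After 3 (next): list=[9, 8, 2, 1, 6, 4] cursor@8
After 4 (delete_current): list=[9, 2, 1, 6, 4] cursor@2
After 5 (delete_current): list=[9, 1, 6, 4] cursor@1
After 6 (next): list=[9, 1, 6, 4] cursor@6
After 7 (delete_current): list=[9, 1, 4] cursor@4
After 8 (next): list=[9, 1, 4] cursor@4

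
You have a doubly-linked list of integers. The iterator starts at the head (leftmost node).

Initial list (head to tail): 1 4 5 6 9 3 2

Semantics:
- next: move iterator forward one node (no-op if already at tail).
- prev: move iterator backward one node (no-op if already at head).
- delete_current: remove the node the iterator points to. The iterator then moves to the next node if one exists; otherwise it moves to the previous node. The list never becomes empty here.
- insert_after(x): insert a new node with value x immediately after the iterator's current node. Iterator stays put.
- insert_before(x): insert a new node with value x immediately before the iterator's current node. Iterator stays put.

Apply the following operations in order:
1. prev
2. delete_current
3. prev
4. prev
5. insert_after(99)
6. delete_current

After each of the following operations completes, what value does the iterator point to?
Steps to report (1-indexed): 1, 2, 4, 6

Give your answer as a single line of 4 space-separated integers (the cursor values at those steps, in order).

Answer: 1 4 4 99

Derivation:
After 1 (prev): list=[1, 4, 5, 6, 9, 3, 2] cursor@1
After 2 (delete_current): list=[4, 5, 6, 9, 3, 2] cursor@4
After 3 (prev): list=[4, 5, 6, 9, 3, 2] cursor@4
After 4 (prev): list=[4, 5, 6, 9, 3, 2] cursor@4
After 5 (insert_after(99)): list=[4, 99, 5, 6, 9, 3, 2] cursor@4
After 6 (delete_current): list=[99, 5, 6, 9, 3, 2] cursor@99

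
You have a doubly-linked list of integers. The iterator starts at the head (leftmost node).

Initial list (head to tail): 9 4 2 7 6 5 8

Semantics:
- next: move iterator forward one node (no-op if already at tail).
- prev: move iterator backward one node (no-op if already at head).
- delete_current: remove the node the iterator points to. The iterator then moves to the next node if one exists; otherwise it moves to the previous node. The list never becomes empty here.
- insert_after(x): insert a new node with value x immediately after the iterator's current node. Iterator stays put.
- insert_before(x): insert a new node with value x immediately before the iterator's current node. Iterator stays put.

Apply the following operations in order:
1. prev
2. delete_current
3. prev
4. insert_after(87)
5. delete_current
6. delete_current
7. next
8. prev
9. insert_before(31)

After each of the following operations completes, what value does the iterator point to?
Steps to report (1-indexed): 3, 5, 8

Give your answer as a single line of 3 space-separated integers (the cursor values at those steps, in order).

After 1 (prev): list=[9, 4, 2, 7, 6, 5, 8] cursor@9
After 2 (delete_current): list=[4, 2, 7, 6, 5, 8] cursor@4
After 3 (prev): list=[4, 2, 7, 6, 5, 8] cursor@4
After 4 (insert_after(87)): list=[4, 87, 2, 7, 6, 5, 8] cursor@4
After 5 (delete_current): list=[87, 2, 7, 6, 5, 8] cursor@87
After 6 (delete_current): list=[2, 7, 6, 5, 8] cursor@2
After 7 (next): list=[2, 7, 6, 5, 8] cursor@7
After 8 (prev): list=[2, 7, 6, 5, 8] cursor@2
After 9 (insert_before(31)): list=[31, 2, 7, 6, 5, 8] cursor@2

Answer: 4 87 2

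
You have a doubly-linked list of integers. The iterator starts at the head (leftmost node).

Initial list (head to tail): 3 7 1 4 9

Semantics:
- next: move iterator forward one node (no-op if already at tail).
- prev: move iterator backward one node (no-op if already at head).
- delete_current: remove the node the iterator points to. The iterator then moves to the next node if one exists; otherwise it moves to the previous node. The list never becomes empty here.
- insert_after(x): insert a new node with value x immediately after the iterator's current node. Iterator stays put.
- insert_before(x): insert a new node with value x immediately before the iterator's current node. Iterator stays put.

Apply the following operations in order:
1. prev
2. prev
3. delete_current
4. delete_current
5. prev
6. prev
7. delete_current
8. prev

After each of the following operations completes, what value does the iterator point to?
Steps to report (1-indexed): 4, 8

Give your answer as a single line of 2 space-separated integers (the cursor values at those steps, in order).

After 1 (prev): list=[3, 7, 1, 4, 9] cursor@3
After 2 (prev): list=[3, 7, 1, 4, 9] cursor@3
After 3 (delete_current): list=[7, 1, 4, 9] cursor@7
After 4 (delete_current): list=[1, 4, 9] cursor@1
After 5 (prev): list=[1, 4, 9] cursor@1
After 6 (prev): list=[1, 4, 9] cursor@1
After 7 (delete_current): list=[4, 9] cursor@4
After 8 (prev): list=[4, 9] cursor@4

Answer: 1 4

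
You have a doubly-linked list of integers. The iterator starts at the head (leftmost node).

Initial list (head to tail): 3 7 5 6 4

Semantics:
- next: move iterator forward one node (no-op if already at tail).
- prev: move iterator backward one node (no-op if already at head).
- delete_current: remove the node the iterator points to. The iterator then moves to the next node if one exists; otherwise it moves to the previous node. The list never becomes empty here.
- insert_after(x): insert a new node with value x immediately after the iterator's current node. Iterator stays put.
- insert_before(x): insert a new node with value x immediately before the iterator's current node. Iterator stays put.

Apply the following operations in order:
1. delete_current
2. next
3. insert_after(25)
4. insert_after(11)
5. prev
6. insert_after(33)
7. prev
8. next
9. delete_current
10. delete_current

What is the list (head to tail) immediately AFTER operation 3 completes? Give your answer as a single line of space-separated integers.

After 1 (delete_current): list=[7, 5, 6, 4] cursor@7
After 2 (next): list=[7, 5, 6, 4] cursor@5
After 3 (insert_after(25)): list=[7, 5, 25, 6, 4] cursor@5

Answer: 7 5 25 6 4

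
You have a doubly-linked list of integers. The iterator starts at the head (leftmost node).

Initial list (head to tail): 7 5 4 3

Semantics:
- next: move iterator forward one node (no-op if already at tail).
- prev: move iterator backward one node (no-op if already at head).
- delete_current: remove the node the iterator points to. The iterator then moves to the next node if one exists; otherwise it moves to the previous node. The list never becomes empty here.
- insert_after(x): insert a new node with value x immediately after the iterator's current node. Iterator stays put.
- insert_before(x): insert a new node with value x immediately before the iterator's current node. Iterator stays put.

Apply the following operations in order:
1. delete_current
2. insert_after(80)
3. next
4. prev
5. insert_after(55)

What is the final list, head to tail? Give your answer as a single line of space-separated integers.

After 1 (delete_current): list=[5, 4, 3] cursor@5
After 2 (insert_after(80)): list=[5, 80, 4, 3] cursor@5
After 3 (next): list=[5, 80, 4, 3] cursor@80
After 4 (prev): list=[5, 80, 4, 3] cursor@5
After 5 (insert_after(55)): list=[5, 55, 80, 4, 3] cursor@5

Answer: 5 55 80 4 3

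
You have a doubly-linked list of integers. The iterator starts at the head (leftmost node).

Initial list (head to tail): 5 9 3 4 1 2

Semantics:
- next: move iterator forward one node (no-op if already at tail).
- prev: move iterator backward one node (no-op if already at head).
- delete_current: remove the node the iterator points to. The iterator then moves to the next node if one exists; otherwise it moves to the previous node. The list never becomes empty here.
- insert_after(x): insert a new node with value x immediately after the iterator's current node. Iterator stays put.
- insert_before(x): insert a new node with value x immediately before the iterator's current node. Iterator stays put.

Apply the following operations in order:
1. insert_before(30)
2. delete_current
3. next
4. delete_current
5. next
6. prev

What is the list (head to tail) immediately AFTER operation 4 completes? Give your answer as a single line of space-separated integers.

Answer: 30 9 4 1 2

Derivation:
After 1 (insert_before(30)): list=[30, 5, 9, 3, 4, 1, 2] cursor@5
After 2 (delete_current): list=[30, 9, 3, 4, 1, 2] cursor@9
After 3 (next): list=[30, 9, 3, 4, 1, 2] cursor@3
After 4 (delete_current): list=[30, 9, 4, 1, 2] cursor@4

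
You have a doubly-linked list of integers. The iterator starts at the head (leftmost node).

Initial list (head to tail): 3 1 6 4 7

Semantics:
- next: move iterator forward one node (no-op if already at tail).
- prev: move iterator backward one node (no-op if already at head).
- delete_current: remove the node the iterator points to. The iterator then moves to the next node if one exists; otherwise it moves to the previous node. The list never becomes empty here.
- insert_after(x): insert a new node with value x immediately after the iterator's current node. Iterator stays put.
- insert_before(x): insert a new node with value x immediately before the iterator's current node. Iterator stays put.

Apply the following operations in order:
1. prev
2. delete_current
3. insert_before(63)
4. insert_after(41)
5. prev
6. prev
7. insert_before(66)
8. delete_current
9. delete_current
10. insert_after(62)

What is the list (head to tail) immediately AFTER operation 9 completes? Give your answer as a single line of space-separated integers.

Answer: 66 41 6 4 7

Derivation:
After 1 (prev): list=[3, 1, 6, 4, 7] cursor@3
After 2 (delete_current): list=[1, 6, 4, 7] cursor@1
After 3 (insert_before(63)): list=[63, 1, 6, 4, 7] cursor@1
After 4 (insert_after(41)): list=[63, 1, 41, 6, 4, 7] cursor@1
After 5 (prev): list=[63, 1, 41, 6, 4, 7] cursor@63
After 6 (prev): list=[63, 1, 41, 6, 4, 7] cursor@63
After 7 (insert_before(66)): list=[66, 63, 1, 41, 6, 4, 7] cursor@63
After 8 (delete_current): list=[66, 1, 41, 6, 4, 7] cursor@1
After 9 (delete_current): list=[66, 41, 6, 4, 7] cursor@41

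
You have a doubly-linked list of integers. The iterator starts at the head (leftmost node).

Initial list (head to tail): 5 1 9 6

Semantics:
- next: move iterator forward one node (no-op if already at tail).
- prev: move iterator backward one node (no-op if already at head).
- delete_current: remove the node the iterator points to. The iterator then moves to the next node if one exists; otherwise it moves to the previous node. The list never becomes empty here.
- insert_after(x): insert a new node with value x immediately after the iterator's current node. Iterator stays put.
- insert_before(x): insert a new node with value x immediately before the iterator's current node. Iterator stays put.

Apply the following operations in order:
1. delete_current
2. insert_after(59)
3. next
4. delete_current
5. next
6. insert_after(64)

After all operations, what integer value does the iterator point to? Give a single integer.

Answer: 6

Derivation:
After 1 (delete_current): list=[1, 9, 6] cursor@1
After 2 (insert_after(59)): list=[1, 59, 9, 6] cursor@1
After 3 (next): list=[1, 59, 9, 6] cursor@59
After 4 (delete_current): list=[1, 9, 6] cursor@9
After 5 (next): list=[1, 9, 6] cursor@6
After 6 (insert_after(64)): list=[1, 9, 6, 64] cursor@6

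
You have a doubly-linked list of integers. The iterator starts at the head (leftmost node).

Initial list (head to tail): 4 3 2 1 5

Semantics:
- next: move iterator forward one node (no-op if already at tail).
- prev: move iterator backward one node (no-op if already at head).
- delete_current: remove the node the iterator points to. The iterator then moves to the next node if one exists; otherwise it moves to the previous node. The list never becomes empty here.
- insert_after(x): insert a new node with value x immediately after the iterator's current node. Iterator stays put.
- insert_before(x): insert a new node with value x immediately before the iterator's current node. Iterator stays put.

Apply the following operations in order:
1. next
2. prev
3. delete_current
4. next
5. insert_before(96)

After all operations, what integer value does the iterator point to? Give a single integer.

After 1 (next): list=[4, 3, 2, 1, 5] cursor@3
After 2 (prev): list=[4, 3, 2, 1, 5] cursor@4
After 3 (delete_current): list=[3, 2, 1, 5] cursor@3
After 4 (next): list=[3, 2, 1, 5] cursor@2
After 5 (insert_before(96)): list=[3, 96, 2, 1, 5] cursor@2

Answer: 2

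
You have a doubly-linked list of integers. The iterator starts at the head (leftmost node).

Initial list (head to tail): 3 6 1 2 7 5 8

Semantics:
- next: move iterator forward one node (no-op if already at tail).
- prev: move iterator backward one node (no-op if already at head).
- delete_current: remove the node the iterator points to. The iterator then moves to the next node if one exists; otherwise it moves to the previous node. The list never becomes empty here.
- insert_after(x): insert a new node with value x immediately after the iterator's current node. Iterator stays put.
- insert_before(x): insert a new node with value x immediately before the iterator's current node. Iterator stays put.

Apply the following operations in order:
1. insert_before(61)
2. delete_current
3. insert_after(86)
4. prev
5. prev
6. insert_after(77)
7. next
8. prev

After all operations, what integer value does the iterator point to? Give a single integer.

Answer: 61

Derivation:
After 1 (insert_before(61)): list=[61, 3, 6, 1, 2, 7, 5, 8] cursor@3
After 2 (delete_current): list=[61, 6, 1, 2, 7, 5, 8] cursor@6
After 3 (insert_after(86)): list=[61, 6, 86, 1, 2, 7, 5, 8] cursor@6
After 4 (prev): list=[61, 6, 86, 1, 2, 7, 5, 8] cursor@61
After 5 (prev): list=[61, 6, 86, 1, 2, 7, 5, 8] cursor@61
After 6 (insert_after(77)): list=[61, 77, 6, 86, 1, 2, 7, 5, 8] cursor@61
After 7 (next): list=[61, 77, 6, 86, 1, 2, 7, 5, 8] cursor@77
After 8 (prev): list=[61, 77, 6, 86, 1, 2, 7, 5, 8] cursor@61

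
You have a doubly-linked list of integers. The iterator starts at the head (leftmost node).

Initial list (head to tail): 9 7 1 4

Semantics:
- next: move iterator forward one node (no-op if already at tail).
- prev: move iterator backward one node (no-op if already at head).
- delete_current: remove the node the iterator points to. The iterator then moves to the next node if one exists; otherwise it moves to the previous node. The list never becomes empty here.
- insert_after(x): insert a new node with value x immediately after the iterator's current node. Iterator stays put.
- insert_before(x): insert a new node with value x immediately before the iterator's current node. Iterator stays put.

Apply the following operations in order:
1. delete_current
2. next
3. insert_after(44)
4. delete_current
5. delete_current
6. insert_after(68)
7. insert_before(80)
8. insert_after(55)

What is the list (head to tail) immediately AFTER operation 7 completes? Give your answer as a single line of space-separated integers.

Answer: 7 80 4 68

Derivation:
After 1 (delete_current): list=[7, 1, 4] cursor@7
After 2 (next): list=[7, 1, 4] cursor@1
After 3 (insert_after(44)): list=[7, 1, 44, 4] cursor@1
After 4 (delete_current): list=[7, 44, 4] cursor@44
After 5 (delete_current): list=[7, 4] cursor@4
After 6 (insert_after(68)): list=[7, 4, 68] cursor@4
After 7 (insert_before(80)): list=[7, 80, 4, 68] cursor@4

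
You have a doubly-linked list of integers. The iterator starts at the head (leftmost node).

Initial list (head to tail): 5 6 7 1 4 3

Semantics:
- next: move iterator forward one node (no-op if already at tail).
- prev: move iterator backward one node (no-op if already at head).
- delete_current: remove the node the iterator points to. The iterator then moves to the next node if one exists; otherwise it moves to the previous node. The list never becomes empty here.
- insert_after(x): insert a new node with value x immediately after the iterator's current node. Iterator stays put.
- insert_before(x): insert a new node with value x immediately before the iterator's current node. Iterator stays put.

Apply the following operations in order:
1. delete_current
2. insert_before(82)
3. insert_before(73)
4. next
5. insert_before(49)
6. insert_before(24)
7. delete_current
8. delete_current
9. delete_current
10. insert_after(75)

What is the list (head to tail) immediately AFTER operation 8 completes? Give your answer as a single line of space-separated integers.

Answer: 82 73 6 49 24 4 3

Derivation:
After 1 (delete_current): list=[6, 7, 1, 4, 3] cursor@6
After 2 (insert_before(82)): list=[82, 6, 7, 1, 4, 3] cursor@6
After 3 (insert_before(73)): list=[82, 73, 6, 7, 1, 4, 3] cursor@6
After 4 (next): list=[82, 73, 6, 7, 1, 4, 3] cursor@7
After 5 (insert_before(49)): list=[82, 73, 6, 49, 7, 1, 4, 3] cursor@7
After 6 (insert_before(24)): list=[82, 73, 6, 49, 24, 7, 1, 4, 3] cursor@7
After 7 (delete_current): list=[82, 73, 6, 49, 24, 1, 4, 3] cursor@1
After 8 (delete_current): list=[82, 73, 6, 49, 24, 4, 3] cursor@4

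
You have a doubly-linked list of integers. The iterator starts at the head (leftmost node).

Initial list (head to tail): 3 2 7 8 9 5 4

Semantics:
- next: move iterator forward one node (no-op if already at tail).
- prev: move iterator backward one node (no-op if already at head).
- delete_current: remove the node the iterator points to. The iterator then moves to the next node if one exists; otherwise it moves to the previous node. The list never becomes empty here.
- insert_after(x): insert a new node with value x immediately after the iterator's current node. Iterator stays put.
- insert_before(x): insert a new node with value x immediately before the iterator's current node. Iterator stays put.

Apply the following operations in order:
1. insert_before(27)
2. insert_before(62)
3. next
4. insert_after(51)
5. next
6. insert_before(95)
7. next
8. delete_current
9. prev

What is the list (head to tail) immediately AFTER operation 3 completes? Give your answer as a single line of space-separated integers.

Answer: 27 62 3 2 7 8 9 5 4

Derivation:
After 1 (insert_before(27)): list=[27, 3, 2, 7, 8, 9, 5, 4] cursor@3
After 2 (insert_before(62)): list=[27, 62, 3, 2, 7, 8, 9, 5, 4] cursor@3
After 3 (next): list=[27, 62, 3, 2, 7, 8, 9, 5, 4] cursor@2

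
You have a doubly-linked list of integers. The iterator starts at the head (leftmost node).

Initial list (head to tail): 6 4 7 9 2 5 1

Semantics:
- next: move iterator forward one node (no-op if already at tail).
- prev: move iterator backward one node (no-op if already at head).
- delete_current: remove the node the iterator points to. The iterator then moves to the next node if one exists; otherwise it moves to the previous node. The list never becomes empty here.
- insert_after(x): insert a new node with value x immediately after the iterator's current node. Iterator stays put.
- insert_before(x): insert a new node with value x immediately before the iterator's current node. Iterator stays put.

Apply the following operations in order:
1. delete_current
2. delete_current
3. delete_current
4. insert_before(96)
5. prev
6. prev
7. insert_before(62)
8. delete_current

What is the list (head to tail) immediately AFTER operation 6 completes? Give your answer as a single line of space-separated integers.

After 1 (delete_current): list=[4, 7, 9, 2, 5, 1] cursor@4
After 2 (delete_current): list=[7, 9, 2, 5, 1] cursor@7
After 3 (delete_current): list=[9, 2, 5, 1] cursor@9
After 4 (insert_before(96)): list=[96, 9, 2, 5, 1] cursor@9
After 5 (prev): list=[96, 9, 2, 5, 1] cursor@96
After 6 (prev): list=[96, 9, 2, 5, 1] cursor@96

Answer: 96 9 2 5 1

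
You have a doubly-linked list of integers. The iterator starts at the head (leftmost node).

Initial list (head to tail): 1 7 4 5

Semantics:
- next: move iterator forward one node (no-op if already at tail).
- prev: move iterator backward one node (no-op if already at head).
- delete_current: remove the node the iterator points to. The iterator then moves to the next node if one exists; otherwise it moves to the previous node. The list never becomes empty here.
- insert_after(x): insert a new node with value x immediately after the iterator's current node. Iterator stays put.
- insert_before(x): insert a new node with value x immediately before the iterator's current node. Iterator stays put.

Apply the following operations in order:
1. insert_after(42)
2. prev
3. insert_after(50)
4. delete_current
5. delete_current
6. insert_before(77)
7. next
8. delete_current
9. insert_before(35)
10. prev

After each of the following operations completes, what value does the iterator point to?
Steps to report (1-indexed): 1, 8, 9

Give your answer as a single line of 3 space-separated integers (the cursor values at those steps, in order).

After 1 (insert_after(42)): list=[1, 42, 7, 4, 5] cursor@1
After 2 (prev): list=[1, 42, 7, 4, 5] cursor@1
After 3 (insert_after(50)): list=[1, 50, 42, 7, 4, 5] cursor@1
After 4 (delete_current): list=[50, 42, 7, 4, 5] cursor@50
After 5 (delete_current): list=[42, 7, 4, 5] cursor@42
After 6 (insert_before(77)): list=[77, 42, 7, 4, 5] cursor@42
After 7 (next): list=[77, 42, 7, 4, 5] cursor@7
After 8 (delete_current): list=[77, 42, 4, 5] cursor@4
After 9 (insert_before(35)): list=[77, 42, 35, 4, 5] cursor@4
After 10 (prev): list=[77, 42, 35, 4, 5] cursor@35

Answer: 1 4 4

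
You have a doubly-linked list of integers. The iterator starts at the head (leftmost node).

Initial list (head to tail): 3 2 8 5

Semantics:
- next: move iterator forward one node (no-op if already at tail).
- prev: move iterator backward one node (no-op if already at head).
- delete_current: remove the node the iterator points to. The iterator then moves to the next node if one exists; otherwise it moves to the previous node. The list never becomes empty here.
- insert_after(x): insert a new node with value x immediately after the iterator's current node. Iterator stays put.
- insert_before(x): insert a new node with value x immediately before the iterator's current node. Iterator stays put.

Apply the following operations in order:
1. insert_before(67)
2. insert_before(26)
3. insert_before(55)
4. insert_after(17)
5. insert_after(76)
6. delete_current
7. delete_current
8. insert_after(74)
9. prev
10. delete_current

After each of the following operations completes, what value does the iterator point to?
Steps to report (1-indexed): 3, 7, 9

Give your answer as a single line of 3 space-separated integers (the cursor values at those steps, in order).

Answer: 3 17 55

Derivation:
After 1 (insert_before(67)): list=[67, 3, 2, 8, 5] cursor@3
After 2 (insert_before(26)): list=[67, 26, 3, 2, 8, 5] cursor@3
After 3 (insert_before(55)): list=[67, 26, 55, 3, 2, 8, 5] cursor@3
After 4 (insert_after(17)): list=[67, 26, 55, 3, 17, 2, 8, 5] cursor@3
After 5 (insert_after(76)): list=[67, 26, 55, 3, 76, 17, 2, 8, 5] cursor@3
After 6 (delete_current): list=[67, 26, 55, 76, 17, 2, 8, 5] cursor@76
After 7 (delete_current): list=[67, 26, 55, 17, 2, 8, 5] cursor@17
After 8 (insert_after(74)): list=[67, 26, 55, 17, 74, 2, 8, 5] cursor@17
After 9 (prev): list=[67, 26, 55, 17, 74, 2, 8, 5] cursor@55
After 10 (delete_current): list=[67, 26, 17, 74, 2, 8, 5] cursor@17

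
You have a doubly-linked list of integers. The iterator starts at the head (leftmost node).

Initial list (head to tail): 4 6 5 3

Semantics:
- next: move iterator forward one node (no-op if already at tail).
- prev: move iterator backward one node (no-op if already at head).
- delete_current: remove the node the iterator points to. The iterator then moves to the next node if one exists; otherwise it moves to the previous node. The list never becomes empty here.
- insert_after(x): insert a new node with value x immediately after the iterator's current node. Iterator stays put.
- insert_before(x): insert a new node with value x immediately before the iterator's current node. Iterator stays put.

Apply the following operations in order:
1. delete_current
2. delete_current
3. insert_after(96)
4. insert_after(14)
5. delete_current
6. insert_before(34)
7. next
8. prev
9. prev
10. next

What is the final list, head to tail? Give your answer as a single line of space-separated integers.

Answer: 34 14 96 3

Derivation:
After 1 (delete_current): list=[6, 5, 3] cursor@6
After 2 (delete_current): list=[5, 3] cursor@5
After 3 (insert_after(96)): list=[5, 96, 3] cursor@5
After 4 (insert_after(14)): list=[5, 14, 96, 3] cursor@5
After 5 (delete_current): list=[14, 96, 3] cursor@14
After 6 (insert_before(34)): list=[34, 14, 96, 3] cursor@14
After 7 (next): list=[34, 14, 96, 3] cursor@96
After 8 (prev): list=[34, 14, 96, 3] cursor@14
After 9 (prev): list=[34, 14, 96, 3] cursor@34
After 10 (next): list=[34, 14, 96, 3] cursor@14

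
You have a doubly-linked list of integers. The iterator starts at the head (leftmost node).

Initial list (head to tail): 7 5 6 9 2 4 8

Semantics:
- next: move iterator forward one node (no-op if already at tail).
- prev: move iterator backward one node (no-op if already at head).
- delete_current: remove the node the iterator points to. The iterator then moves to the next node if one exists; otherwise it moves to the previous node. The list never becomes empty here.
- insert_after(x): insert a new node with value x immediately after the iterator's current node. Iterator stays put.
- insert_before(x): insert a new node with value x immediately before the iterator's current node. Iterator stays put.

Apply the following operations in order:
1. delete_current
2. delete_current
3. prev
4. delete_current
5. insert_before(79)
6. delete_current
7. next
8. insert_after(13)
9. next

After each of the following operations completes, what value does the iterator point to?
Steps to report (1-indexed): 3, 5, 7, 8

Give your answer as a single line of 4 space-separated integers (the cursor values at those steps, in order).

Answer: 6 9 4 4

Derivation:
After 1 (delete_current): list=[5, 6, 9, 2, 4, 8] cursor@5
After 2 (delete_current): list=[6, 9, 2, 4, 8] cursor@6
After 3 (prev): list=[6, 9, 2, 4, 8] cursor@6
After 4 (delete_current): list=[9, 2, 4, 8] cursor@9
After 5 (insert_before(79)): list=[79, 9, 2, 4, 8] cursor@9
After 6 (delete_current): list=[79, 2, 4, 8] cursor@2
After 7 (next): list=[79, 2, 4, 8] cursor@4
After 8 (insert_after(13)): list=[79, 2, 4, 13, 8] cursor@4
After 9 (next): list=[79, 2, 4, 13, 8] cursor@13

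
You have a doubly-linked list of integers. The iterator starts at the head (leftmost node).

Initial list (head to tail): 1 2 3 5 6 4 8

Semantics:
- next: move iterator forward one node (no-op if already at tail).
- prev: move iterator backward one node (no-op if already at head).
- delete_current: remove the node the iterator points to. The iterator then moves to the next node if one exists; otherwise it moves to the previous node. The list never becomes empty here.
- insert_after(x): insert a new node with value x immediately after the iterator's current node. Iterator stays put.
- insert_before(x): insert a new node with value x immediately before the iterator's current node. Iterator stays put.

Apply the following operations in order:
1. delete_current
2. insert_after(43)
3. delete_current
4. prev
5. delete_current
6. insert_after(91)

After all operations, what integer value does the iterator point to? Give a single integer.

After 1 (delete_current): list=[2, 3, 5, 6, 4, 8] cursor@2
After 2 (insert_after(43)): list=[2, 43, 3, 5, 6, 4, 8] cursor@2
After 3 (delete_current): list=[43, 3, 5, 6, 4, 8] cursor@43
After 4 (prev): list=[43, 3, 5, 6, 4, 8] cursor@43
After 5 (delete_current): list=[3, 5, 6, 4, 8] cursor@3
After 6 (insert_after(91)): list=[3, 91, 5, 6, 4, 8] cursor@3

Answer: 3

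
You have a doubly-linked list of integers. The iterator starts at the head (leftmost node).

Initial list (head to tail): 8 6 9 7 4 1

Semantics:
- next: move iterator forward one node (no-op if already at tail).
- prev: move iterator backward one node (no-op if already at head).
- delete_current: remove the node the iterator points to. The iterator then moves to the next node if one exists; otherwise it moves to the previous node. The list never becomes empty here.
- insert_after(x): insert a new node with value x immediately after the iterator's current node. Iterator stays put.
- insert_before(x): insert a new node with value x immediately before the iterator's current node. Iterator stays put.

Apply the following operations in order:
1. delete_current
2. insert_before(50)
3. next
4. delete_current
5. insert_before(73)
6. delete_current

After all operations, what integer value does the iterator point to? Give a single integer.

Answer: 4

Derivation:
After 1 (delete_current): list=[6, 9, 7, 4, 1] cursor@6
After 2 (insert_before(50)): list=[50, 6, 9, 7, 4, 1] cursor@6
After 3 (next): list=[50, 6, 9, 7, 4, 1] cursor@9
After 4 (delete_current): list=[50, 6, 7, 4, 1] cursor@7
After 5 (insert_before(73)): list=[50, 6, 73, 7, 4, 1] cursor@7
After 6 (delete_current): list=[50, 6, 73, 4, 1] cursor@4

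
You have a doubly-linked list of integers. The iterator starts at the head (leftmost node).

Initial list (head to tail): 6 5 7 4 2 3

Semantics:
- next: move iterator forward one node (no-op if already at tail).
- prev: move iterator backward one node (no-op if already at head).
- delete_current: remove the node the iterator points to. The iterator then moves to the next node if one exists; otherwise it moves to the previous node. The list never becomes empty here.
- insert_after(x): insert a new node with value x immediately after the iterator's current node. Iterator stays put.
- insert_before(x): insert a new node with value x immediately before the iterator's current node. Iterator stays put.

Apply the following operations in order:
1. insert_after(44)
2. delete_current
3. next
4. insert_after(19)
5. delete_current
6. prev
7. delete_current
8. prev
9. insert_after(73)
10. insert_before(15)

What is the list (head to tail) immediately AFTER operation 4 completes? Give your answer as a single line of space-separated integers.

Answer: 44 5 19 7 4 2 3

Derivation:
After 1 (insert_after(44)): list=[6, 44, 5, 7, 4, 2, 3] cursor@6
After 2 (delete_current): list=[44, 5, 7, 4, 2, 3] cursor@44
After 3 (next): list=[44, 5, 7, 4, 2, 3] cursor@5
After 4 (insert_after(19)): list=[44, 5, 19, 7, 4, 2, 3] cursor@5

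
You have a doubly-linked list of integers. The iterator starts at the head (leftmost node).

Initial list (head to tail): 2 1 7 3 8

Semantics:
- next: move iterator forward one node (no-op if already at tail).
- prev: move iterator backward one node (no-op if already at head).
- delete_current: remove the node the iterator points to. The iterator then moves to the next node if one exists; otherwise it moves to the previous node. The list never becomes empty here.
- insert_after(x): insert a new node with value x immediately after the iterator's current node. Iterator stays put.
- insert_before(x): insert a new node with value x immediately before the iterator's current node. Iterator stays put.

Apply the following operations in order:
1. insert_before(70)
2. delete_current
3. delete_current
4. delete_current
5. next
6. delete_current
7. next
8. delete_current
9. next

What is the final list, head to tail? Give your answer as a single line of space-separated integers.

Answer: 70

Derivation:
After 1 (insert_before(70)): list=[70, 2, 1, 7, 3, 8] cursor@2
After 2 (delete_current): list=[70, 1, 7, 3, 8] cursor@1
After 3 (delete_current): list=[70, 7, 3, 8] cursor@7
After 4 (delete_current): list=[70, 3, 8] cursor@3
After 5 (next): list=[70, 3, 8] cursor@8
After 6 (delete_current): list=[70, 3] cursor@3
After 7 (next): list=[70, 3] cursor@3
After 8 (delete_current): list=[70] cursor@70
After 9 (next): list=[70] cursor@70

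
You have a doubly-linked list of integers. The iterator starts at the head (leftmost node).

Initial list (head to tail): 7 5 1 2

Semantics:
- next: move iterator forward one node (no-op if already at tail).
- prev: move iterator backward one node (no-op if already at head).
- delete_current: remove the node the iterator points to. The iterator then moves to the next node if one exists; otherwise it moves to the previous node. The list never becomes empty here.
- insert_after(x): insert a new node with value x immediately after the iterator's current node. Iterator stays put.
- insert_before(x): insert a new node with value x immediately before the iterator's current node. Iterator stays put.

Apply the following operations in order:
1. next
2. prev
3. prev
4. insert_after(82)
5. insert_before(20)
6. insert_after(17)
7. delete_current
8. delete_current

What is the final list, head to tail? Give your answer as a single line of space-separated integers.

Answer: 20 82 5 1 2

Derivation:
After 1 (next): list=[7, 5, 1, 2] cursor@5
After 2 (prev): list=[7, 5, 1, 2] cursor@7
After 3 (prev): list=[7, 5, 1, 2] cursor@7
After 4 (insert_after(82)): list=[7, 82, 5, 1, 2] cursor@7
After 5 (insert_before(20)): list=[20, 7, 82, 5, 1, 2] cursor@7
After 6 (insert_after(17)): list=[20, 7, 17, 82, 5, 1, 2] cursor@7
After 7 (delete_current): list=[20, 17, 82, 5, 1, 2] cursor@17
After 8 (delete_current): list=[20, 82, 5, 1, 2] cursor@82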